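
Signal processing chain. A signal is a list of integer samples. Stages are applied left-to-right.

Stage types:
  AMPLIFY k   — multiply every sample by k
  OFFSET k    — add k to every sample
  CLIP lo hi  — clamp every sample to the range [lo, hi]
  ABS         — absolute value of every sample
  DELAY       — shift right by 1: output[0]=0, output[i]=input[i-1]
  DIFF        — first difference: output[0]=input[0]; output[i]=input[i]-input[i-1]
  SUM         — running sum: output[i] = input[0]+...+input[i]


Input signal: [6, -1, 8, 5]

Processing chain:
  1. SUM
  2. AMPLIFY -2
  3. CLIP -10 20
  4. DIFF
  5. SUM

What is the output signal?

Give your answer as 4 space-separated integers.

Answer: -10 -10 -10 -10

Derivation:
Input: [6, -1, 8, 5]
Stage 1 (SUM): sum[0..0]=6, sum[0..1]=5, sum[0..2]=13, sum[0..3]=18 -> [6, 5, 13, 18]
Stage 2 (AMPLIFY -2): 6*-2=-12, 5*-2=-10, 13*-2=-26, 18*-2=-36 -> [-12, -10, -26, -36]
Stage 3 (CLIP -10 20): clip(-12,-10,20)=-10, clip(-10,-10,20)=-10, clip(-26,-10,20)=-10, clip(-36,-10,20)=-10 -> [-10, -10, -10, -10]
Stage 4 (DIFF): s[0]=-10, -10--10=0, -10--10=0, -10--10=0 -> [-10, 0, 0, 0]
Stage 5 (SUM): sum[0..0]=-10, sum[0..1]=-10, sum[0..2]=-10, sum[0..3]=-10 -> [-10, -10, -10, -10]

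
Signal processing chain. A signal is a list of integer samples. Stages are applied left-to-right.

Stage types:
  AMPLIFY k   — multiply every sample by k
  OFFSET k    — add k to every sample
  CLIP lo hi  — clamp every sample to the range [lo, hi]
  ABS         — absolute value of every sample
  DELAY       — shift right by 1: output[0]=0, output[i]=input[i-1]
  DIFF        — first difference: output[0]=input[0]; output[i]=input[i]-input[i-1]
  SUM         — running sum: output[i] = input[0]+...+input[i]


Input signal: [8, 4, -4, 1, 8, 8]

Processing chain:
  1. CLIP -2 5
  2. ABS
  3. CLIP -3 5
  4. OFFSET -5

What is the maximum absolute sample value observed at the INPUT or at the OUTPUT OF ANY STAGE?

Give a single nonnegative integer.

Answer: 8

Derivation:
Input: [8, 4, -4, 1, 8, 8] (max |s|=8)
Stage 1 (CLIP -2 5): clip(8,-2,5)=5, clip(4,-2,5)=4, clip(-4,-2,5)=-2, clip(1,-2,5)=1, clip(8,-2,5)=5, clip(8,-2,5)=5 -> [5, 4, -2, 1, 5, 5] (max |s|=5)
Stage 2 (ABS): |5|=5, |4|=4, |-2|=2, |1|=1, |5|=5, |5|=5 -> [5, 4, 2, 1, 5, 5] (max |s|=5)
Stage 3 (CLIP -3 5): clip(5,-3,5)=5, clip(4,-3,5)=4, clip(2,-3,5)=2, clip(1,-3,5)=1, clip(5,-3,5)=5, clip(5,-3,5)=5 -> [5, 4, 2, 1, 5, 5] (max |s|=5)
Stage 4 (OFFSET -5): 5+-5=0, 4+-5=-1, 2+-5=-3, 1+-5=-4, 5+-5=0, 5+-5=0 -> [0, -1, -3, -4, 0, 0] (max |s|=4)
Overall max amplitude: 8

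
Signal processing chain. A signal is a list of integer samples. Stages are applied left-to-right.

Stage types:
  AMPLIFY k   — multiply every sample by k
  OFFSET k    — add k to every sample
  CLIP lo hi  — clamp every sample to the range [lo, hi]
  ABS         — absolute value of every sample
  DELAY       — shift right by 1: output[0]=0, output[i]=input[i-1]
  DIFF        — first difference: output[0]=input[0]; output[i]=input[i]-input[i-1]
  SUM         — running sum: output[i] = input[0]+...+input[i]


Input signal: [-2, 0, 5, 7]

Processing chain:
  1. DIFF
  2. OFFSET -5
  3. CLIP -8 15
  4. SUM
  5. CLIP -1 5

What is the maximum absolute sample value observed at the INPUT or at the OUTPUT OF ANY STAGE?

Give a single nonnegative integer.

Answer: 13

Derivation:
Input: [-2, 0, 5, 7] (max |s|=7)
Stage 1 (DIFF): s[0]=-2, 0--2=2, 5-0=5, 7-5=2 -> [-2, 2, 5, 2] (max |s|=5)
Stage 2 (OFFSET -5): -2+-5=-7, 2+-5=-3, 5+-5=0, 2+-5=-3 -> [-7, -3, 0, -3] (max |s|=7)
Stage 3 (CLIP -8 15): clip(-7,-8,15)=-7, clip(-3,-8,15)=-3, clip(0,-8,15)=0, clip(-3,-8,15)=-3 -> [-7, -3, 0, -3] (max |s|=7)
Stage 4 (SUM): sum[0..0]=-7, sum[0..1]=-10, sum[0..2]=-10, sum[0..3]=-13 -> [-7, -10, -10, -13] (max |s|=13)
Stage 5 (CLIP -1 5): clip(-7,-1,5)=-1, clip(-10,-1,5)=-1, clip(-10,-1,5)=-1, clip(-13,-1,5)=-1 -> [-1, -1, -1, -1] (max |s|=1)
Overall max amplitude: 13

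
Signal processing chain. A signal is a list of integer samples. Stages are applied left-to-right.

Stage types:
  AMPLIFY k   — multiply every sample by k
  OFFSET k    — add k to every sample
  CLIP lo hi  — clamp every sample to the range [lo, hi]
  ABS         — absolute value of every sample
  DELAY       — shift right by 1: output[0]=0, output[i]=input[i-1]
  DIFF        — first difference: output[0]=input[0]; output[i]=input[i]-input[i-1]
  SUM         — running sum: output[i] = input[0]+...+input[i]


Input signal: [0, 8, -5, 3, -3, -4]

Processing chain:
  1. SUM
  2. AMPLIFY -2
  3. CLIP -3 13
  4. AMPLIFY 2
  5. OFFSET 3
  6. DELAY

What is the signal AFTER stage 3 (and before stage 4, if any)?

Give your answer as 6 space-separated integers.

Input: [0, 8, -5, 3, -3, -4]
Stage 1 (SUM): sum[0..0]=0, sum[0..1]=8, sum[0..2]=3, sum[0..3]=6, sum[0..4]=3, sum[0..5]=-1 -> [0, 8, 3, 6, 3, -1]
Stage 2 (AMPLIFY -2): 0*-2=0, 8*-2=-16, 3*-2=-6, 6*-2=-12, 3*-2=-6, -1*-2=2 -> [0, -16, -6, -12, -6, 2]
Stage 3 (CLIP -3 13): clip(0,-3,13)=0, clip(-16,-3,13)=-3, clip(-6,-3,13)=-3, clip(-12,-3,13)=-3, clip(-6,-3,13)=-3, clip(2,-3,13)=2 -> [0, -3, -3, -3, -3, 2]

Answer: 0 -3 -3 -3 -3 2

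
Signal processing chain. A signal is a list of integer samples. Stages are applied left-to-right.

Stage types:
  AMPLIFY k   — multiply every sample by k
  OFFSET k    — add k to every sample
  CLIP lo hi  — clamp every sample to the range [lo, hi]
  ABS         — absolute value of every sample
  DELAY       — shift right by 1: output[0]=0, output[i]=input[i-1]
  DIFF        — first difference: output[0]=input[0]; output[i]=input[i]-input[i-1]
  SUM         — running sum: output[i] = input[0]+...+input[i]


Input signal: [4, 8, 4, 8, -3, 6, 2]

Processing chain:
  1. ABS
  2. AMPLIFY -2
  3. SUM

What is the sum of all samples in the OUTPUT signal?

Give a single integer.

Input: [4, 8, 4, 8, -3, 6, 2]
Stage 1 (ABS): |4|=4, |8|=8, |4|=4, |8|=8, |-3|=3, |6|=6, |2|=2 -> [4, 8, 4, 8, 3, 6, 2]
Stage 2 (AMPLIFY -2): 4*-2=-8, 8*-2=-16, 4*-2=-8, 8*-2=-16, 3*-2=-6, 6*-2=-12, 2*-2=-4 -> [-8, -16, -8, -16, -6, -12, -4]
Stage 3 (SUM): sum[0..0]=-8, sum[0..1]=-24, sum[0..2]=-32, sum[0..3]=-48, sum[0..4]=-54, sum[0..5]=-66, sum[0..6]=-70 -> [-8, -24, -32, -48, -54, -66, -70]
Output sum: -302

Answer: -302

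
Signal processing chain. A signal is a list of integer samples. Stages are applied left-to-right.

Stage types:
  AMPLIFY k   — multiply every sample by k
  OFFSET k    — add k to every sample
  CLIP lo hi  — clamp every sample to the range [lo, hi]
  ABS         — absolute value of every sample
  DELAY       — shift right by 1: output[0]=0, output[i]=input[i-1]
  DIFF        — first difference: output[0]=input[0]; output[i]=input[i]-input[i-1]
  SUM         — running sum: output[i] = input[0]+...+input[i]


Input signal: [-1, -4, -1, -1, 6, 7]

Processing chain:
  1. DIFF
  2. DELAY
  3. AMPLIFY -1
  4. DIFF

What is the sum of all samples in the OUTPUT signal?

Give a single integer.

Input: [-1, -4, -1, -1, 6, 7]
Stage 1 (DIFF): s[0]=-1, -4--1=-3, -1--4=3, -1--1=0, 6--1=7, 7-6=1 -> [-1, -3, 3, 0, 7, 1]
Stage 2 (DELAY): [0, -1, -3, 3, 0, 7] = [0, -1, -3, 3, 0, 7] -> [0, -1, -3, 3, 0, 7]
Stage 3 (AMPLIFY -1): 0*-1=0, -1*-1=1, -3*-1=3, 3*-1=-3, 0*-1=0, 7*-1=-7 -> [0, 1, 3, -3, 0, -7]
Stage 4 (DIFF): s[0]=0, 1-0=1, 3-1=2, -3-3=-6, 0--3=3, -7-0=-7 -> [0, 1, 2, -6, 3, -7]
Output sum: -7

Answer: -7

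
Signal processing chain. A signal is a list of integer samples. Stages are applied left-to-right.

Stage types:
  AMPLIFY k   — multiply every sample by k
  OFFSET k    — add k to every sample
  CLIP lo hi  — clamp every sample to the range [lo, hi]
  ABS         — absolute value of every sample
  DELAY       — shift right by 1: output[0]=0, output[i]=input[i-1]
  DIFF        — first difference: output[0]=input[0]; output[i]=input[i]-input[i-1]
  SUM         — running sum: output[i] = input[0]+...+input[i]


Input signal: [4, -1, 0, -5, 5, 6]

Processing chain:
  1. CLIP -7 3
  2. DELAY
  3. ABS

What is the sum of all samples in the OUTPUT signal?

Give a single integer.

Answer: 12

Derivation:
Input: [4, -1, 0, -5, 5, 6]
Stage 1 (CLIP -7 3): clip(4,-7,3)=3, clip(-1,-7,3)=-1, clip(0,-7,3)=0, clip(-5,-7,3)=-5, clip(5,-7,3)=3, clip(6,-7,3)=3 -> [3, -1, 0, -5, 3, 3]
Stage 2 (DELAY): [0, 3, -1, 0, -5, 3] = [0, 3, -1, 0, -5, 3] -> [0, 3, -1, 0, -5, 3]
Stage 3 (ABS): |0|=0, |3|=3, |-1|=1, |0|=0, |-5|=5, |3|=3 -> [0, 3, 1, 0, 5, 3]
Output sum: 12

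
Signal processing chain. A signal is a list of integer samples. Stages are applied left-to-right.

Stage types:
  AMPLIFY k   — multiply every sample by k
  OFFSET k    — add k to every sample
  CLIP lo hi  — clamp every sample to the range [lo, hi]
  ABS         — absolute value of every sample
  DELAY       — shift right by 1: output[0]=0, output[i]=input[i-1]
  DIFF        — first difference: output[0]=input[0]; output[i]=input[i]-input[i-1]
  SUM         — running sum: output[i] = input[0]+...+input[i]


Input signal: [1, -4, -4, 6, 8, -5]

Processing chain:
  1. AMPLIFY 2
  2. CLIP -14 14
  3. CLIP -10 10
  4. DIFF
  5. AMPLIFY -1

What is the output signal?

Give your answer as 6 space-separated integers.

Answer: -2 10 0 -18 0 20

Derivation:
Input: [1, -4, -4, 6, 8, -5]
Stage 1 (AMPLIFY 2): 1*2=2, -4*2=-8, -4*2=-8, 6*2=12, 8*2=16, -5*2=-10 -> [2, -8, -8, 12, 16, -10]
Stage 2 (CLIP -14 14): clip(2,-14,14)=2, clip(-8,-14,14)=-8, clip(-8,-14,14)=-8, clip(12,-14,14)=12, clip(16,-14,14)=14, clip(-10,-14,14)=-10 -> [2, -8, -8, 12, 14, -10]
Stage 3 (CLIP -10 10): clip(2,-10,10)=2, clip(-8,-10,10)=-8, clip(-8,-10,10)=-8, clip(12,-10,10)=10, clip(14,-10,10)=10, clip(-10,-10,10)=-10 -> [2, -8, -8, 10, 10, -10]
Stage 4 (DIFF): s[0]=2, -8-2=-10, -8--8=0, 10--8=18, 10-10=0, -10-10=-20 -> [2, -10, 0, 18, 0, -20]
Stage 5 (AMPLIFY -1): 2*-1=-2, -10*-1=10, 0*-1=0, 18*-1=-18, 0*-1=0, -20*-1=20 -> [-2, 10, 0, -18, 0, 20]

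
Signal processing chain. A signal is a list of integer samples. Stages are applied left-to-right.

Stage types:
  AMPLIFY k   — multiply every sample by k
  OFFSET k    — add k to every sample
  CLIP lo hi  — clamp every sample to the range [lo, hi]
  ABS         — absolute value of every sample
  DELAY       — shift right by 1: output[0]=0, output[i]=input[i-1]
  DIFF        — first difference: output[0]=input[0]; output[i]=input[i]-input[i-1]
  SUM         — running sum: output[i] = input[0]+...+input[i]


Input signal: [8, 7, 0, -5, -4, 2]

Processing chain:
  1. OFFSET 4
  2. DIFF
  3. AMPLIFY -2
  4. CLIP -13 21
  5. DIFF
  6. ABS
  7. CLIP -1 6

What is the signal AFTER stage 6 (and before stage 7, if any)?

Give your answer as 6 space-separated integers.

Input: [8, 7, 0, -5, -4, 2]
Stage 1 (OFFSET 4): 8+4=12, 7+4=11, 0+4=4, -5+4=-1, -4+4=0, 2+4=6 -> [12, 11, 4, -1, 0, 6]
Stage 2 (DIFF): s[0]=12, 11-12=-1, 4-11=-7, -1-4=-5, 0--1=1, 6-0=6 -> [12, -1, -7, -5, 1, 6]
Stage 3 (AMPLIFY -2): 12*-2=-24, -1*-2=2, -7*-2=14, -5*-2=10, 1*-2=-2, 6*-2=-12 -> [-24, 2, 14, 10, -2, -12]
Stage 4 (CLIP -13 21): clip(-24,-13,21)=-13, clip(2,-13,21)=2, clip(14,-13,21)=14, clip(10,-13,21)=10, clip(-2,-13,21)=-2, clip(-12,-13,21)=-12 -> [-13, 2, 14, 10, -2, -12]
Stage 5 (DIFF): s[0]=-13, 2--13=15, 14-2=12, 10-14=-4, -2-10=-12, -12--2=-10 -> [-13, 15, 12, -4, -12, -10]
Stage 6 (ABS): |-13|=13, |15|=15, |12|=12, |-4|=4, |-12|=12, |-10|=10 -> [13, 15, 12, 4, 12, 10]

Answer: 13 15 12 4 12 10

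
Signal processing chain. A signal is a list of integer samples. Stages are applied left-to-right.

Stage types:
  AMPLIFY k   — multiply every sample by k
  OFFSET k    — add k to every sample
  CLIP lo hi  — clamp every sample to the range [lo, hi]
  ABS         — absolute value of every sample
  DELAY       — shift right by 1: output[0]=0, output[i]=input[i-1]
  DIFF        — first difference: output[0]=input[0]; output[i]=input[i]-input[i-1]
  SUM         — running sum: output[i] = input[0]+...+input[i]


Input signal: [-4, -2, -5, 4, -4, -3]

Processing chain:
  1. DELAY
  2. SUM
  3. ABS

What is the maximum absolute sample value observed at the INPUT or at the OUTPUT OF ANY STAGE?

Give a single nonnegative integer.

Input: [-4, -2, -5, 4, -4, -3] (max |s|=5)
Stage 1 (DELAY): [0, -4, -2, -5, 4, -4] = [0, -4, -2, -5, 4, -4] -> [0, -4, -2, -5, 4, -4] (max |s|=5)
Stage 2 (SUM): sum[0..0]=0, sum[0..1]=-4, sum[0..2]=-6, sum[0..3]=-11, sum[0..4]=-7, sum[0..5]=-11 -> [0, -4, -6, -11, -7, -11] (max |s|=11)
Stage 3 (ABS): |0|=0, |-4|=4, |-6|=6, |-11|=11, |-7|=7, |-11|=11 -> [0, 4, 6, 11, 7, 11] (max |s|=11)
Overall max amplitude: 11

Answer: 11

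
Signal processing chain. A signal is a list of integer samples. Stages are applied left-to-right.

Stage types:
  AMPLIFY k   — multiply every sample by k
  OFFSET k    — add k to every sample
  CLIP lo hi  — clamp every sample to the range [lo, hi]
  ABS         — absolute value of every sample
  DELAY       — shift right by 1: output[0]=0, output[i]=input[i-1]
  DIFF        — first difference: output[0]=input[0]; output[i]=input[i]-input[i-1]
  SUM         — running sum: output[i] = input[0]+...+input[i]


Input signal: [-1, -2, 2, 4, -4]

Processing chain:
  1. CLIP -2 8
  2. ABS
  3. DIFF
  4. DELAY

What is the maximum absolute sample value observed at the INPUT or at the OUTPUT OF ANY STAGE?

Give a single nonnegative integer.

Answer: 4

Derivation:
Input: [-1, -2, 2, 4, -4] (max |s|=4)
Stage 1 (CLIP -2 8): clip(-1,-2,8)=-1, clip(-2,-2,8)=-2, clip(2,-2,8)=2, clip(4,-2,8)=4, clip(-4,-2,8)=-2 -> [-1, -2, 2, 4, -2] (max |s|=4)
Stage 2 (ABS): |-1|=1, |-2|=2, |2|=2, |4|=4, |-2|=2 -> [1, 2, 2, 4, 2] (max |s|=4)
Stage 3 (DIFF): s[0]=1, 2-1=1, 2-2=0, 4-2=2, 2-4=-2 -> [1, 1, 0, 2, -2] (max |s|=2)
Stage 4 (DELAY): [0, 1, 1, 0, 2] = [0, 1, 1, 0, 2] -> [0, 1, 1, 0, 2] (max |s|=2)
Overall max amplitude: 4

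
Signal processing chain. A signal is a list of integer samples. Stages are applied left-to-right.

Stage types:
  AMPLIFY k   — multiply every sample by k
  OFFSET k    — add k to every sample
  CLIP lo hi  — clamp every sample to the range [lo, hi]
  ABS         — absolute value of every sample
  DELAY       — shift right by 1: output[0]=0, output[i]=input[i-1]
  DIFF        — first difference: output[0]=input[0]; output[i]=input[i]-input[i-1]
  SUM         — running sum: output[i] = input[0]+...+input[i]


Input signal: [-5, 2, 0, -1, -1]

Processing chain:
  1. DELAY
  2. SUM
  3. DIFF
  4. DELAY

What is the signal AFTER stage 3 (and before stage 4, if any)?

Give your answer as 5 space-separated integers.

Input: [-5, 2, 0, -1, -1]
Stage 1 (DELAY): [0, -5, 2, 0, -1] = [0, -5, 2, 0, -1] -> [0, -5, 2, 0, -1]
Stage 2 (SUM): sum[0..0]=0, sum[0..1]=-5, sum[0..2]=-3, sum[0..3]=-3, sum[0..4]=-4 -> [0, -5, -3, -3, -4]
Stage 3 (DIFF): s[0]=0, -5-0=-5, -3--5=2, -3--3=0, -4--3=-1 -> [0, -5, 2, 0, -1]

Answer: 0 -5 2 0 -1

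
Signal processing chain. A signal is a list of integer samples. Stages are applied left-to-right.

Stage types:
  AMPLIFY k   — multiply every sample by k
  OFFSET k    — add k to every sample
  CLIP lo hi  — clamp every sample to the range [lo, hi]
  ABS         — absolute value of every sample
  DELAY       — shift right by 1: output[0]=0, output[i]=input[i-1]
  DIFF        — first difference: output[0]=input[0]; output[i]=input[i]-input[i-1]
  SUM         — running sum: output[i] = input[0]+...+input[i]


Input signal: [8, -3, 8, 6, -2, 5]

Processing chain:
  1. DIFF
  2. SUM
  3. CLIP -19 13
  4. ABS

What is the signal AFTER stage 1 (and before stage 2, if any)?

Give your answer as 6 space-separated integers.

Input: [8, -3, 8, 6, -2, 5]
Stage 1 (DIFF): s[0]=8, -3-8=-11, 8--3=11, 6-8=-2, -2-6=-8, 5--2=7 -> [8, -11, 11, -2, -8, 7]

Answer: 8 -11 11 -2 -8 7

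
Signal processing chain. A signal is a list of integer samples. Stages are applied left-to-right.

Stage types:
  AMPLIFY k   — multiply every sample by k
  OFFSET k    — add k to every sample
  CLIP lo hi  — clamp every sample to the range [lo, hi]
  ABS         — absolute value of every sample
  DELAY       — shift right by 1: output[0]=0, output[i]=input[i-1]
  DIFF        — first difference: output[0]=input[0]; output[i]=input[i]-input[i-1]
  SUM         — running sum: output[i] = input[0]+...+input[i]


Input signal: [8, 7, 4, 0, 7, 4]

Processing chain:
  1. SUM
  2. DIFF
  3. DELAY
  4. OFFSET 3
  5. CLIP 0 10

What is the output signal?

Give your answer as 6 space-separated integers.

Answer: 3 10 10 7 3 10

Derivation:
Input: [8, 7, 4, 0, 7, 4]
Stage 1 (SUM): sum[0..0]=8, sum[0..1]=15, sum[0..2]=19, sum[0..3]=19, sum[0..4]=26, sum[0..5]=30 -> [8, 15, 19, 19, 26, 30]
Stage 2 (DIFF): s[0]=8, 15-8=7, 19-15=4, 19-19=0, 26-19=7, 30-26=4 -> [8, 7, 4, 0, 7, 4]
Stage 3 (DELAY): [0, 8, 7, 4, 0, 7] = [0, 8, 7, 4, 0, 7] -> [0, 8, 7, 4, 0, 7]
Stage 4 (OFFSET 3): 0+3=3, 8+3=11, 7+3=10, 4+3=7, 0+3=3, 7+3=10 -> [3, 11, 10, 7, 3, 10]
Stage 5 (CLIP 0 10): clip(3,0,10)=3, clip(11,0,10)=10, clip(10,0,10)=10, clip(7,0,10)=7, clip(3,0,10)=3, clip(10,0,10)=10 -> [3, 10, 10, 7, 3, 10]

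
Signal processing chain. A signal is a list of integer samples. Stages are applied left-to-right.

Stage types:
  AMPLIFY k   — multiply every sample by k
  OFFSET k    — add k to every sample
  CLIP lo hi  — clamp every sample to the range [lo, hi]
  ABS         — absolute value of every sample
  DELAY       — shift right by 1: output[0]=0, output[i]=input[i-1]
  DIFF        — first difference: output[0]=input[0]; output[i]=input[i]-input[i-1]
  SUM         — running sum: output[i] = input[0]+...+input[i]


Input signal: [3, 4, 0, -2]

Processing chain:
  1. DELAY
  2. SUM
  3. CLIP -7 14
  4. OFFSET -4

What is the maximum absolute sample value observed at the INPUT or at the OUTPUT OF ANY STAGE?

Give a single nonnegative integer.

Input: [3, 4, 0, -2] (max |s|=4)
Stage 1 (DELAY): [0, 3, 4, 0] = [0, 3, 4, 0] -> [0, 3, 4, 0] (max |s|=4)
Stage 2 (SUM): sum[0..0]=0, sum[0..1]=3, sum[0..2]=7, sum[0..3]=7 -> [0, 3, 7, 7] (max |s|=7)
Stage 3 (CLIP -7 14): clip(0,-7,14)=0, clip(3,-7,14)=3, clip(7,-7,14)=7, clip(7,-7,14)=7 -> [0, 3, 7, 7] (max |s|=7)
Stage 4 (OFFSET -4): 0+-4=-4, 3+-4=-1, 7+-4=3, 7+-4=3 -> [-4, -1, 3, 3] (max |s|=4)
Overall max amplitude: 7

Answer: 7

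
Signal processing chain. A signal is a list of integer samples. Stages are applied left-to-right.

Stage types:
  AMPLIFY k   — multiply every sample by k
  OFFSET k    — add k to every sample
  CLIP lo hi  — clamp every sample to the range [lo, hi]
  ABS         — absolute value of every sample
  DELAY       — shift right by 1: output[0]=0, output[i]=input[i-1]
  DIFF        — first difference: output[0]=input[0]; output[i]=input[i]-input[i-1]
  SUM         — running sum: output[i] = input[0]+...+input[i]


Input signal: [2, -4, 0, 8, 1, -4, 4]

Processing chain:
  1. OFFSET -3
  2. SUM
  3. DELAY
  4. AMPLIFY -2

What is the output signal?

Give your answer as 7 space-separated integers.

Input: [2, -4, 0, 8, 1, -4, 4]
Stage 1 (OFFSET -3): 2+-3=-1, -4+-3=-7, 0+-3=-3, 8+-3=5, 1+-3=-2, -4+-3=-7, 4+-3=1 -> [-1, -7, -3, 5, -2, -7, 1]
Stage 2 (SUM): sum[0..0]=-1, sum[0..1]=-8, sum[0..2]=-11, sum[0..3]=-6, sum[0..4]=-8, sum[0..5]=-15, sum[0..6]=-14 -> [-1, -8, -11, -6, -8, -15, -14]
Stage 3 (DELAY): [0, -1, -8, -11, -6, -8, -15] = [0, -1, -8, -11, -6, -8, -15] -> [0, -1, -8, -11, -6, -8, -15]
Stage 4 (AMPLIFY -2): 0*-2=0, -1*-2=2, -8*-2=16, -11*-2=22, -6*-2=12, -8*-2=16, -15*-2=30 -> [0, 2, 16, 22, 12, 16, 30]

Answer: 0 2 16 22 12 16 30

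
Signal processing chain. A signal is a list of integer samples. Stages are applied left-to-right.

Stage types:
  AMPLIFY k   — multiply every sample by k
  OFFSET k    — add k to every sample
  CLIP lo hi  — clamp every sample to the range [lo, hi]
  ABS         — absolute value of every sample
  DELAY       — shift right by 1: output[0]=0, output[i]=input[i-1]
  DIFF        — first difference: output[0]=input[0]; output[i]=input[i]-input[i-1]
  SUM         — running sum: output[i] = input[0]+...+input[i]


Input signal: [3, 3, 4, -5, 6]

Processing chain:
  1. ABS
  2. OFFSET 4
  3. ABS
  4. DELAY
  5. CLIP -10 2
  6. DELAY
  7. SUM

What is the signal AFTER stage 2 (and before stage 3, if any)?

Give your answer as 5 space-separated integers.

Input: [3, 3, 4, -5, 6]
Stage 1 (ABS): |3|=3, |3|=3, |4|=4, |-5|=5, |6|=6 -> [3, 3, 4, 5, 6]
Stage 2 (OFFSET 4): 3+4=7, 3+4=7, 4+4=8, 5+4=9, 6+4=10 -> [7, 7, 8, 9, 10]

Answer: 7 7 8 9 10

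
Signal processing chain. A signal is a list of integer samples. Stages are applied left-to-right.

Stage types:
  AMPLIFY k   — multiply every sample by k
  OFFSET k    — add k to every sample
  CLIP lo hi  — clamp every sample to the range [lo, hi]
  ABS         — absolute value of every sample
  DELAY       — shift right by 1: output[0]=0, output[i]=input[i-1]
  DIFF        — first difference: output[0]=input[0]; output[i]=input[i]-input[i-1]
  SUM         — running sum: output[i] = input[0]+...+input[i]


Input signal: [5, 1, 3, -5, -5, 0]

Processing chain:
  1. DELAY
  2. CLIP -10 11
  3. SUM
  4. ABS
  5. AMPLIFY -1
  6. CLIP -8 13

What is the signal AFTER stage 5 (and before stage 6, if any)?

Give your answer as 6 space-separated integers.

Answer: 0 -5 -6 -9 -4 -1

Derivation:
Input: [5, 1, 3, -5, -5, 0]
Stage 1 (DELAY): [0, 5, 1, 3, -5, -5] = [0, 5, 1, 3, -5, -5] -> [0, 5, 1, 3, -5, -5]
Stage 2 (CLIP -10 11): clip(0,-10,11)=0, clip(5,-10,11)=5, clip(1,-10,11)=1, clip(3,-10,11)=3, clip(-5,-10,11)=-5, clip(-5,-10,11)=-5 -> [0, 5, 1, 3, -5, -5]
Stage 3 (SUM): sum[0..0]=0, sum[0..1]=5, sum[0..2]=6, sum[0..3]=9, sum[0..4]=4, sum[0..5]=-1 -> [0, 5, 6, 9, 4, -1]
Stage 4 (ABS): |0|=0, |5|=5, |6|=6, |9|=9, |4|=4, |-1|=1 -> [0, 5, 6, 9, 4, 1]
Stage 5 (AMPLIFY -1): 0*-1=0, 5*-1=-5, 6*-1=-6, 9*-1=-9, 4*-1=-4, 1*-1=-1 -> [0, -5, -6, -9, -4, -1]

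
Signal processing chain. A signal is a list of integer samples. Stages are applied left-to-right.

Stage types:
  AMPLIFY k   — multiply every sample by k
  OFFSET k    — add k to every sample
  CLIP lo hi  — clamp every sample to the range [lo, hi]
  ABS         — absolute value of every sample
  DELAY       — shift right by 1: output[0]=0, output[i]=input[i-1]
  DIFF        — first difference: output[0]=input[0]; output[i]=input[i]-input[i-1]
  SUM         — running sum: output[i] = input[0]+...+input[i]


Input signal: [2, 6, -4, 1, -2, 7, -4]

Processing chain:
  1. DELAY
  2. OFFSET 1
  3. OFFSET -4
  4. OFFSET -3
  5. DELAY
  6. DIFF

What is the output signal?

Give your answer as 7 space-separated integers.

Answer: 0 -6 2 4 -10 5 -3

Derivation:
Input: [2, 6, -4, 1, -2, 7, -4]
Stage 1 (DELAY): [0, 2, 6, -4, 1, -2, 7] = [0, 2, 6, -4, 1, -2, 7] -> [0, 2, 6, -4, 1, -2, 7]
Stage 2 (OFFSET 1): 0+1=1, 2+1=3, 6+1=7, -4+1=-3, 1+1=2, -2+1=-1, 7+1=8 -> [1, 3, 7, -3, 2, -1, 8]
Stage 3 (OFFSET -4): 1+-4=-3, 3+-4=-1, 7+-4=3, -3+-4=-7, 2+-4=-2, -1+-4=-5, 8+-4=4 -> [-3, -1, 3, -7, -2, -5, 4]
Stage 4 (OFFSET -3): -3+-3=-6, -1+-3=-4, 3+-3=0, -7+-3=-10, -2+-3=-5, -5+-3=-8, 4+-3=1 -> [-6, -4, 0, -10, -5, -8, 1]
Stage 5 (DELAY): [0, -6, -4, 0, -10, -5, -8] = [0, -6, -4, 0, -10, -5, -8] -> [0, -6, -4, 0, -10, -5, -8]
Stage 6 (DIFF): s[0]=0, -6-0=-6, -4--6=2, 0--4=4, -10-0=-10, -5--10=5, -8--5=-3 -> [0, -6, 2, 4, -10, 5, -3]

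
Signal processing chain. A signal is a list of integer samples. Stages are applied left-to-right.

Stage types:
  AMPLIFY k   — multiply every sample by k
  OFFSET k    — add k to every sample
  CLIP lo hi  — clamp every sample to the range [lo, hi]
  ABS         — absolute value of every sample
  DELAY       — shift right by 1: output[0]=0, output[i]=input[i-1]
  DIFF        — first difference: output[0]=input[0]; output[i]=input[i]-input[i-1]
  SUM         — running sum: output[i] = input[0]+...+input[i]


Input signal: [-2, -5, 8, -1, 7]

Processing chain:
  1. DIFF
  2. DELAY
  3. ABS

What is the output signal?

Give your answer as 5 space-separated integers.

Answer: 0 2 3 13 9

Derivation:
Input: [-2, -5, 8, -1, 7]
Stage 1 (DIFF): s[0]=-2, -5--2=-3, 8--5=13, -1-8=-9, 7--1=8 -> [-2, -3, 13, -9, 8]
Stage 2 (DELAY): [0, -2, -3, 13, -9] = [0, -2, -3, 13, -9] -> [0, -2, -3, 13, -9]
Stage 3 (ABS): |0|=0, |-2|=2, |-3|=3, |13|=13, |-9|=9 -> [0, 2, 3, 13, 9]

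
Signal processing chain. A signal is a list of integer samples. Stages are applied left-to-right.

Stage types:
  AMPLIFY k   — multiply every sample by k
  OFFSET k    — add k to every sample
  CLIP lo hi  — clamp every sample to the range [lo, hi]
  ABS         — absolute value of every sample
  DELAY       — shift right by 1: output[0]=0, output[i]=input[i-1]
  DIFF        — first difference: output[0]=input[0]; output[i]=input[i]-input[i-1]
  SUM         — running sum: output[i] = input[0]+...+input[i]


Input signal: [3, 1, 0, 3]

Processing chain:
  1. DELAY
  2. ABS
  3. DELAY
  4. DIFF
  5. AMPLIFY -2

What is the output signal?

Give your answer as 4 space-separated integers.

Answer: 0 0 -6 4

Derivation:
Input: [3, 1, 0, 3]
Stage 1 (DELAY): [0, 3, 1, 0] = [0, 3, 1, 0] -> [0, 3, 1, 0]
Stage 2 (ABS): |0|=0, |3|=3, |1|=1, |0|=0 -> [0, 3, 1, 0]
Stage 3 (DELAY): [0, 0, 3, 1] = [0, 0, 3, 1] -> [0, 0, 3, 1]
Stage 4 (DIFF): s[0]=0, 0-0=0, 3-0=3, 1-3=-2 -> [0, 0, 3, -2]
Stage 5 (AMPLIFY -2): 0*-2=0, 0*-2=0, 3*-2=-6, -2*-2=4 -> [0, 0, -6, 4]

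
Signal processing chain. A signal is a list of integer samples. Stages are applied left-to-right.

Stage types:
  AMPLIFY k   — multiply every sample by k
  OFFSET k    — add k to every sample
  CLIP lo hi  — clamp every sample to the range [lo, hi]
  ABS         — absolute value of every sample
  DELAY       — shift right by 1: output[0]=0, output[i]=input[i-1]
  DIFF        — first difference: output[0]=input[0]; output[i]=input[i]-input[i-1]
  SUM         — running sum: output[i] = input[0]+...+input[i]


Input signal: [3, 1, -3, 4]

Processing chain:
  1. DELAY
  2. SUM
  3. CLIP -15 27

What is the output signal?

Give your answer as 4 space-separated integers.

Answer: 0 3 4 1

Derivation:
Input: [3, 1, -3, 4]
Stage 1 (DELAY): [0, 3, 1, -3] = [0, 3, 1, -3] -> [0, 3, 1, -3]
Stage 2 (SUM): sum[0..0]=0, sum[0..1]=3, sum[0..2]=4, sum[0..3]=1 -> [0, 3, 4, 1]
Stage 3 (CLIP -15 27): clip(0,-15,27)=0, clip(3,-15,27)=3, clip(4,-15,27)=4, clip(1,-15,27)=1 -> [0, 3, 4, 1]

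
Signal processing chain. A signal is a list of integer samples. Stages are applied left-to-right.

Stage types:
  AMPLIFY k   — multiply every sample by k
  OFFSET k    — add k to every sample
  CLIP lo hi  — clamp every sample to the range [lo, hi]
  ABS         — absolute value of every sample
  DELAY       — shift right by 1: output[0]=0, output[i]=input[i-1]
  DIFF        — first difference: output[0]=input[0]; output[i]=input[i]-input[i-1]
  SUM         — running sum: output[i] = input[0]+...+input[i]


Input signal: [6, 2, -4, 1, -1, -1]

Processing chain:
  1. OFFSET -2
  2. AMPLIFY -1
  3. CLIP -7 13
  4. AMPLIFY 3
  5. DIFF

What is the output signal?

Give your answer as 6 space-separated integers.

Answer: -12 12 18 -15 6 0

Derivation:
Input: [6, 2, -4, 1, -1, -1]
Stage 1 (OFFSET -2): 6+-2=4, 2+-2=0, -4+-2=-6, 1+-2=-1, -1+-2=-3, -1+-2=-3 -> [4, 0, -6, -1, -3, -3]
Stage 2 (AMPLIFY -1): 4*-1=-4, 0*-1=0, -6*-1=6, -1*-1=1, -3*-1=3, -3*-1=3 -> [-4, 0, 6, 1, 3, 3]
Stage 3 (CLIP -7 13): clip(-4,-7,13)=-4, clip(0,-7,13)=0, clip(6,-7,13)=6, clip(1,-7,13)=1, clip(3,-7,13)=3, clip(3,-7,13)=3 -> [-4, 0, 6, 1, 3, 3]
Stage 4 (AMPLIFY 3): -4*3=-12, 0*3=0, 6*3=18, 1*3=3, 3*3=9, 3*3=9 -> [-12, 0, 18, 3, 9, 9]
Stage 5 (DIFF): s[0]=-12, 0--12=12, 18-0=18, 3-18=-15, 9-3=6, 9-9=0 -> [-12, 12, 18, -15, 6, 0]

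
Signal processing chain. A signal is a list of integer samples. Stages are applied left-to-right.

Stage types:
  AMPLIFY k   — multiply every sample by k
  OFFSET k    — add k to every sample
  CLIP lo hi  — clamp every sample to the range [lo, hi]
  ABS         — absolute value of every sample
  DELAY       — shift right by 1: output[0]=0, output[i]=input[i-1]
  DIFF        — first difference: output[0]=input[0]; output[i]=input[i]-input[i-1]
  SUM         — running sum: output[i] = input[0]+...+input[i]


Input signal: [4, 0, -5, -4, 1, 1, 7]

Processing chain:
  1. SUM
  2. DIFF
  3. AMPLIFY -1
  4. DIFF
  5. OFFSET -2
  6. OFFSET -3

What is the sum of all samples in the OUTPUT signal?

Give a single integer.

Answer: -42

Derivation:
Input: [4, 0, -5, -4, 1, 1, 7]
Stage 1 (SUM): sum[0..0]=4, sum[0..1]=4, sum[0..2]=-1, sum[0..3]=-5, sum[0..4]=-4, sum[0..5]=-3, sum[0..6]=4 -> [4, 4, -1, -5, -4, -3, 4]
Stage 2 (DIFF): s[0]=4, 4-4=0, -1-4=-5, -5--1=-4, -4--5=1, -3--4=1, 4--3=7 -> [4, 0, -5, -4, 1, 1, 7]
Stage 3 (AMPLIFY -1): 4*-1=-4, 0*-1=0, -5*-1=5, -4*-1=4, 1*-1=-1, 1*-1=-1, 7*-1=-7 -> [-4, 0, 5, 4, -1, -1, -7]
Stage 4 (DIFF): s[0]=-4, 0--4=4, 5-0=5, 4-5=-1, -1-4=-5, -1--1=0, -7--1=-6 -> [-4, 4, 5, -1, -5, 0, -6]
Stage 5 (OFFSET -2): -4+-2=-6, 4+-2=2, 5+-2=3, -1+-2=-3, -5+-2=-7, 0+-2=-2, -6+-2=-8 -> [-6, 2, 3, -3, -7, -2, -8]
Stage 6 (OFFSET -3): -6+-3=-9, 2+-3=-1, 3+-3=0, -3+-3=-6, -7+-3=-10, -2+-3=-5, -8+-3=-11 -> [-9, -1, 0, -6, -10, -5, -11]
Output sum: -42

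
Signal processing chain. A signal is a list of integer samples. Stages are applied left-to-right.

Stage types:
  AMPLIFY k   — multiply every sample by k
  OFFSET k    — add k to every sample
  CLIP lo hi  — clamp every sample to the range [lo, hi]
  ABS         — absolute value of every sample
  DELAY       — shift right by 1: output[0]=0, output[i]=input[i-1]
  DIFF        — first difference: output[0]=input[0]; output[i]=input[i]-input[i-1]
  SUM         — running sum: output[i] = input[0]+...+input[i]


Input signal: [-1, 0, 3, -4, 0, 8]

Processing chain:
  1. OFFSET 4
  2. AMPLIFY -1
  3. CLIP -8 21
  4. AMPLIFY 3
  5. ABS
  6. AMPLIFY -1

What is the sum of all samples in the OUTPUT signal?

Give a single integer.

Input: [-1, 0, 3, -4, 0, 8]
Stage 1 (OFFSET 4): -1+4=3, 0+4=4, 3+4=7, -4+4=0, 0+4=4, 8+4=12 -> [3, 4, 7, 0, 4, 12]
Stage 2 (AMPLIFY -1): 3*-1=-3, 4*-1=-4, 7*-1=-7, 0*-1=0, 4*-1=-4, 12*-1=-12 -> [-3, -4, -7, 0, -4, -12]
Stage 3 (CLIP -8 21): clip(-3,-8,21)=-3, clip(-4,-8,21)=-4, clip(-7,-8,21)=-7, clip(0,-8,21)=0, clip(-4,-8,21)=-4, clip(-12,-8,21)=-8 -> [-3, -4, -7, 0, -4, -8]
Stage 4 (AMPLIFY 3): -3*3=-9, -4*3=-12, -7*3=-21, 0*3=0, -4*3=-12, -8*3=-24 -> [-9, -12, -21, 0, -12, -24]
Stage 5 (ABS): |-9|=9, |-12|=12, |-21|=21, |0|=0, |-12|=12, |-24|=24 -> [9, 12, 21, 0, 12, 24]
Stage 6 (AMPLIFY -1): 9*-1=-9, 12*-1=-12, 21*-1=-21, 0*-1=0, 12*-1=-12, 24*-1=-24 -> [-9, -12, -21, 0, -12, -24]
Output sum: -78

Answer: -78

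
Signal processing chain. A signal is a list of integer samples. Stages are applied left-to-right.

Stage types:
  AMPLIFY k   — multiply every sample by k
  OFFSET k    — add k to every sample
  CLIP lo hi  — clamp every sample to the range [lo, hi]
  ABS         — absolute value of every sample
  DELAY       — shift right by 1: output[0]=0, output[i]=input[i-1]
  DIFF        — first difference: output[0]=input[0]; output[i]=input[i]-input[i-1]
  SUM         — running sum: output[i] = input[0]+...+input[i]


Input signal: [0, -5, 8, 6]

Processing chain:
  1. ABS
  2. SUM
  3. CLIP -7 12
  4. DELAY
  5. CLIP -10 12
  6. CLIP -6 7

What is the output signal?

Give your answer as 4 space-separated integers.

Answer: 0 0 5 7

Derivation:
Input: [0, -5, 8, 6]
Stage 1 (ABS): |0|=0, |-5|=5, |8|=8, |6|=6 -> [0, 5, 8, 6]
Stage 2 (SUM): sum[0..0]=0, sum[0..1]=5, sum[0..2]=13, sum[0..3]=19 -> [0, 5, 13, 19]
Stage 3 (CLIP -7 12): clip(0,-7,12)=0, clip(5,-7,12)=5, clip(13,-7,12)=12, clip(19,-7,12)=12 -> [0, 5, 12, 12]
Stage 4 (DELAY): [0, 0, 5, 12] = [0, 0, 5, 12] -> [0, 0, 5, 12]
Stage 5 (CLIP -10 12): clip(0,-10,12)=0, clip(0,-10,12)=0, clip(5,-10,12)=5, clip(12,-10,12)=12 -> [0, 0, 5, 12]
Stage 6 (CLIP -6 7): clip(0,-6,7)=0, clip(0,-6,7)=0, clip(5,-6,7)=5, clip(12,-6,7)=7 -> [0, 0, 5, 7]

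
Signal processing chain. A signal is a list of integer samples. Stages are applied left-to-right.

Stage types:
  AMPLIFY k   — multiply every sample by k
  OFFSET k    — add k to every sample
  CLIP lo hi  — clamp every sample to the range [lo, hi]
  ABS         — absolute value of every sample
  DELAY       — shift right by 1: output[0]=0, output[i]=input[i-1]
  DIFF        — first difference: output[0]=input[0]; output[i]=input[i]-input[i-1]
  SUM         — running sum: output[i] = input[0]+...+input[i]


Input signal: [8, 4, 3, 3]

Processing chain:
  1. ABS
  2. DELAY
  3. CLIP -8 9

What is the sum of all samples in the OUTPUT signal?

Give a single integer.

Input: [8, 4, 3, 3]
Stage 1 (ABS): |8|=8, |4|=4, |3|=3, |3|=3 -> [8, 4, 3, 3]
Stage 2 (DELAY): [0, 8, 4, 3] = [0, 8, 4, 3] -> [0, 8, 4, 3]
Stage 3 (CLIP -8 9): clip(0,-8,9)=0, clip(8,-8,9)=8, clip(4,-8,9)=4, clip(3,-8,9)=3 -> [0, 8, 4, 3]
Output sum: 15

Answer: 15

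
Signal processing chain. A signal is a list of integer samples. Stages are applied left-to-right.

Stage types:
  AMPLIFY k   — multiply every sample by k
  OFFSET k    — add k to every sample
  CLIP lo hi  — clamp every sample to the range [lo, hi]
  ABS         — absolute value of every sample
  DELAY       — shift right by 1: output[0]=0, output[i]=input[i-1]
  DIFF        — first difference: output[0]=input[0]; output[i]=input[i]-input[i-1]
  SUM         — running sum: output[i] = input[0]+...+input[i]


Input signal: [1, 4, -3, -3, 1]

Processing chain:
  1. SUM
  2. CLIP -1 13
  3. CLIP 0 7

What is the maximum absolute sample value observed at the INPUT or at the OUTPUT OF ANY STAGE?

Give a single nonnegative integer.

Input: [1, 4, -3, -3, 1] (max |s|=4)
Stage 1 (SUM): sum[0..0]=1, sum[0..1]=5, sum[0..2]=2, sum[0..3]=-1, sum[0..4]=0 -> [1, 5, 2, -1, 0] (max |s|=5)
Stage 2 (CLIP -1 13): clip(1,-1,13)=1, clip(5,-1,13)=5, clip(2,-1,13)=2, clip(-1,-1,13)=-1, clip(0,-1,13)=0 -> [1, 5, 2, -1, 0] (max |s|=5)
Stage 3 (CLIP 0 7): clip(1,0,7)=1, clip(5,0,7)=5, clip(2,0,7)=2, clip(-1,0,7)=0, clip(0,0,7)=0 -> [1, 5, 2, 0, 0] (max |s|=5)
Overall max amplitude: 5

Answer: 5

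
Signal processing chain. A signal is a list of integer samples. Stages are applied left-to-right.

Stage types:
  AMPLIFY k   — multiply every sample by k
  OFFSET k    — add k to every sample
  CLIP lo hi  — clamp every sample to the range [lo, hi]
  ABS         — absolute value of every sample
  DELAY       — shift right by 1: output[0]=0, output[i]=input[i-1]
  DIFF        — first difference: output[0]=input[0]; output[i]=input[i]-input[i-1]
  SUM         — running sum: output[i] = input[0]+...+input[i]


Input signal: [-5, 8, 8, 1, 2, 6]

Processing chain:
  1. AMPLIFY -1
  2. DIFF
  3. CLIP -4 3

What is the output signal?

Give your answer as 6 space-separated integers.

Input: [-5, 8, 8, 1, 2, 6]
Stage 1 (AMPLIFY -1): -5*-1=5, 8*-1=-8, 8*-1=-8, 1*-1=-1, 2*-1=-2, 6*-1=-6 -> [5, -8, -8, -1, -2, -6]
Stage 2 (DIFF): s[0]=5, -8-5=-13, -8--8=0, -1--8=7, -2--1=-1, -6--2=-4 -> [5, -13, 0, 7, -1, -4]
Stage 3 (CLIP -4 3): clip(5,-4,3)=3, clip(-13,-4,3)=-4, clip(0,-4,3)=0, clip(7,-4,3)=3, clip(-1,-4,3)=-1, clip(-4,-4,3)=-4 -> [3, -4, 0, 3, -1, -4]

Answer: 3 -4 0 3 -1 -4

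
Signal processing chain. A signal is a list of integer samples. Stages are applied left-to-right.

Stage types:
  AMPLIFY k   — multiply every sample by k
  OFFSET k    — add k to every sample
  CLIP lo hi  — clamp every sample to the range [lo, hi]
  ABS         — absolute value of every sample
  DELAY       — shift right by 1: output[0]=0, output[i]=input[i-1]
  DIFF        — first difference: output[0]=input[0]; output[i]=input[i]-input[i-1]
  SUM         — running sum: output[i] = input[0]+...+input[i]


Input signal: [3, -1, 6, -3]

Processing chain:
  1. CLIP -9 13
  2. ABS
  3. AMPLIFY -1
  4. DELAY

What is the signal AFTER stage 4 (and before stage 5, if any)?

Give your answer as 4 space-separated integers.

Input: [3, -1, 6, -3]
Stage 1 (CLIP -9 13): clip(3,-9,13)=3, clip(-1,-9,13)=-1, clip(6,-9,13)=6, clip(-3,-9,13)=-3 -> [3, -1, 6, -3]
Stage 2 (ABS): |3|=3, |-1|=1, |6|=6, |-3|=3 -> [3, 1, 6, 3]
Stage 3 (AMPLIFY -1): 3*-1=-3, 1*-1=-1, 6*-1=-6, 3*-1=-3 -> [-3, -1, -6, -3]
Stage 4 (DELAY): [0, -3, -1, -6] = [0, -3, -1, -6] -> [0, -3, -1, -6]

Answer: 0 -3 -1 -6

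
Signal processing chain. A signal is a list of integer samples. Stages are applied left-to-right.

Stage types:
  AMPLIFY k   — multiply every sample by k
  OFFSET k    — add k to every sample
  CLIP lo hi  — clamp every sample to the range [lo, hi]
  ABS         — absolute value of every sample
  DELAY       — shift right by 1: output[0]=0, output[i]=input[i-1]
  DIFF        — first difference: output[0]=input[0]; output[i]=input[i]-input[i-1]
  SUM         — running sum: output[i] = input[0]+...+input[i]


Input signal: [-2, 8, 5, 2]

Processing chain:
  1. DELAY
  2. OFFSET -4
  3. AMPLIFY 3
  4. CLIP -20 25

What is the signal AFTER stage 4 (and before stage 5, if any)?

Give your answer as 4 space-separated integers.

Input: [-2, 8, 5, 2]
Stage 1 (DELAY): [0, -2, 8, 5] = [0, -2, 8, 5] -> [0, -2, 8, 5]
Stage 2 (OFFSET -4): 0+-4=-4, -2+-4=-6, 8+-4=4, 5+-4=1 -> [-4, -6, 4, 1]
Stage 3 (AMPLIFY 3): -4*3=-12, -6*3=-18, 4*3=12, 1*3=3 -> [-12, -18, 12, 3]
Stage 4 (CLIP -20 25): clip(-12,-20,25)=-12, clip(-18,-20,25)=-18, clip(12,-20,25)=12, clip(3,-20,25)=3 -> [-12, -18, 12, 3]

Answer: -12 -18 12 3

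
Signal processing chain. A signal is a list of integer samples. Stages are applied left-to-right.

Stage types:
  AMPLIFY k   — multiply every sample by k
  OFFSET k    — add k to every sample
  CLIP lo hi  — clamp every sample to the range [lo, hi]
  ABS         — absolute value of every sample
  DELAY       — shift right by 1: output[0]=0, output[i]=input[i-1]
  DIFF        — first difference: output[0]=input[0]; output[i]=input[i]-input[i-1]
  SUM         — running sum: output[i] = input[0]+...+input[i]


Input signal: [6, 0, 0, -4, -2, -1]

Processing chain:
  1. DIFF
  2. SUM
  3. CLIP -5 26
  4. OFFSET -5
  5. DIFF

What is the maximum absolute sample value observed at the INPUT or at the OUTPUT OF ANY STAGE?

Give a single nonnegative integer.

Answer: 9

Derivation:
Input: [6, 0, 0, -4, -2, -1] (max |s|=6)
Stage 1 (DIFF): s[0]=6, 0-6=-6, 0-0=0, -4-0=-4, -2--4=2, -1--2=1 -> [6, -6, 0, -4, 2, 1] (max |s|=6)
Stage 2 (SUM): sum[0..0]=6, sum[0..1]=0, sum[0..2]=0, sum[0..3]=-4, sum[0..4]=-2, sum[0..5]=-1 -> [6, 0, 0, -4, -2, -1] (max |s|=6)
Stage 3 (CLIP -5 26): clip(6,-5,26)=6, clip(0,-5,26)=0, clip(0,-5,26)=0, clip(-4,-5,26)=-4, clip(-2,-5,26)=-2, clip(-1,-5,26)=-1 -> [6, 0, 0, -4, -2, -1] (max |s|=6)
Stage 4 (OFFSET -5): 6+-5=1, 0+-5=-5, 0+-5=-5, -4+-5=-9, -2+-5=-7, -1+-5=-6 -> [1, -5, -5, -9, -7, -6] (max |s|=9)
Stage 5 (DIFF): s[0]=1, -5-1=-6, -5--5=0, -9--5=-4, -7--9=2, -6--7=1 -> [1, -6, 0, -4, 2, 1] (max |s|=6)
Overall max amplitude: 9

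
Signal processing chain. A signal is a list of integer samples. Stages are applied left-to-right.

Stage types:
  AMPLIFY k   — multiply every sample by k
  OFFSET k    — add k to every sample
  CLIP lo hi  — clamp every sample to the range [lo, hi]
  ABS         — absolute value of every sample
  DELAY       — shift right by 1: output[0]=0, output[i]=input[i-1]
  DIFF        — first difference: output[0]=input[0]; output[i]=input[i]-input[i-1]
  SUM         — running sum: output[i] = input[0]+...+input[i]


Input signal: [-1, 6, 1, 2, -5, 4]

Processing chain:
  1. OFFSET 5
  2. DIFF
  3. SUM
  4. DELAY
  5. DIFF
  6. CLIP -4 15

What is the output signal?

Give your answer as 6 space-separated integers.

Input: [-1, 6, 1, 2, -5, 4]
Stage 1 (OFFSET 5): -1+5=4, 6+5=11, 1+5=6, 2+5=7, -5+5=0, 4+5=9 -> [4, 11, 6, 7, 0, 9]
Stage 2 (DIFF): s[0]=4, 11-4=7, 6-11=-5, 7-6=1, 0-7=-7, 9-0=9 -> [4, 7, -5, 1, -7, 9]
Stage 3 (SUM): sum[0..0]=4, sum[0..1]=11, sum[0..2]=6, sum[0..3]=7, sum[0..4]=0, sum[0..5]=9 -> [4, 11, 6, 7, 0, 9]
Stage 4 (DELAY): [0, 4, 11, 6, 7, 0] = [0, 4, 11, 6, 7, 0] -> [0, 4, 11, 6, 7, 0]
Stage 5 (DIFF): s[0]=0, 4-0=4, 11-4=7, 6-11=-5, 7-6=1, 0-7=-7 -> [0, 4, 7, -5, 1, -7]
Stage 6 (CLIP -4 15): clip(0,-4,15)=0, clip(4,-4,15)=4, clip(7,-4,15)=7, clip(-5,-4,15)=-4, clip(1,-4,15)=1, clip(-7,-4,15)=-4 -> [0, 4, 7, -4, 1, -4]

Answer: 0 4 7 -4 1 -4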